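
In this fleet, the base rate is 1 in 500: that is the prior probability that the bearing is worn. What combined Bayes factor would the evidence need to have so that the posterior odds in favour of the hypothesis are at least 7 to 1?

3493

Prior odds = 0.002/0.998 = 1/499.
Target odds = 7.
Required Bayes factor = 7 ÷ (1/499) = 3493.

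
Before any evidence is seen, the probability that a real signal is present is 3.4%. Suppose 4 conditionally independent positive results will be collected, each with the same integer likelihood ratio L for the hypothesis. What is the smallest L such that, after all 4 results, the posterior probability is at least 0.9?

4

Prior odds = 0.034/0.966 = 17/483.
Target odds = 0.9/0.1 = 9.
Need L⁴ ≥ 9 ÷ (17/483) = 4347/17.
3⁴ = 81 < 4347/17 ≤ 256 = 4⁴, so L = 4.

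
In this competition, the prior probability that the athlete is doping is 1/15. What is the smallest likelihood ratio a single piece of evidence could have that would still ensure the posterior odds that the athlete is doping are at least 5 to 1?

70

Prior odds = (1/15)/(14/15) = 1/14.
Target odds = 5.
Required Bayes factor = 5 ÷ (1/14) = 70.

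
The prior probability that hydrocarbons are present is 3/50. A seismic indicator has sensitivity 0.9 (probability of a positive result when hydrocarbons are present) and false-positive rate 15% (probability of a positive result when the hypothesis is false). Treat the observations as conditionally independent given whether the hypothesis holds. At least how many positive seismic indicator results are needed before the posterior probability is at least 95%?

Prior odds: 0.06 ÷ 0.94 = 3/47.
Likelihood ratio of a positive result = 0.9/0.15 = 6.
Target posterior odds = 0.95/0.05 = 19.
Require 6ⁿ ≥ 19 ÷ (3/47) = 893/3.
6³ = 216 falls short of 893/3 but 6⁴ = 1296 reaches it, so n = 4.

4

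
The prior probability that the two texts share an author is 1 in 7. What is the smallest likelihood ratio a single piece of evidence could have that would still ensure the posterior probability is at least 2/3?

Prior odds = (1/7)/(6/7) = 1/6.
Target odds = (2/3)/(1/3) = 2.
Required Bayes factor = 2 ÷ (1/6) = 12.

12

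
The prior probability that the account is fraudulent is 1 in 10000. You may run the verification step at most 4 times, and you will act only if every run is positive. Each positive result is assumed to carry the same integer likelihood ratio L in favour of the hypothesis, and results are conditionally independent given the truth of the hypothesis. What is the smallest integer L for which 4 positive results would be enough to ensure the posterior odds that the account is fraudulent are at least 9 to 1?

Prior odds = 0.0001/0.9999 = 1/9999.
Target odds = 9.
Need L⁴ ≥ 9 ÷ (1/9999) = 89991.
17⁴ = 83521 < 89991 ≤ 104976 = 18⁴, so L = 18.

18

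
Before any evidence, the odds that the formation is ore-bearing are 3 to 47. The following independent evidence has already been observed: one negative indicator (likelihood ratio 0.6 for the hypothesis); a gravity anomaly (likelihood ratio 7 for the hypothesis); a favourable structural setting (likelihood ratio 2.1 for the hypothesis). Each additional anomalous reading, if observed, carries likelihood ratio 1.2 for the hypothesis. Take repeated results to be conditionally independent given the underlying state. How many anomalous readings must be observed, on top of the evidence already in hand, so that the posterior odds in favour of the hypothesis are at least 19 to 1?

20

Prior odds = 3/47.
Combined Bayes factor of the evidence already in hand = 0.6 × 7 × 2.1 = 8.82.
Odds after that evidence = (3/47) × 8.82 = 1323/2350.
Target odds = 19.
Need 1.2ⁿ ≥ 19 ÷ (1323/2350) = 44650/1323.
1.2¹⁹ ≈31.948 falls short of 44650/1323 but 1.2²⁰ ≈38.3376 reaches it, so n = 20.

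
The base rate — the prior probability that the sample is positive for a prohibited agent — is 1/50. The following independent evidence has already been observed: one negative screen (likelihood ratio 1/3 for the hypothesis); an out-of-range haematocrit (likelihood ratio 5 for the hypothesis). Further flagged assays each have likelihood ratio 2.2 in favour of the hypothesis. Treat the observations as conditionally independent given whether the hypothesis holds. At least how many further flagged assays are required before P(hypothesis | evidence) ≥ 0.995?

12

Prior odds = 0.02/0.98 = 1/49.
Combined Bayes factor of the evidence already in hand = (1/3) × 5 = 5/3.
Odds after that evidence = (1/49) × 5/3 = 5/147.
Target odds = 0.995/0.005 = 199.
Need 2.2ⁿ ≥ 199 ÷ (5/147) = 5850.6.
2.2¹¹ ≈5843.18 falls short of 5850.6 but 2.2¹² ≈12855 reaches it, so n = 12.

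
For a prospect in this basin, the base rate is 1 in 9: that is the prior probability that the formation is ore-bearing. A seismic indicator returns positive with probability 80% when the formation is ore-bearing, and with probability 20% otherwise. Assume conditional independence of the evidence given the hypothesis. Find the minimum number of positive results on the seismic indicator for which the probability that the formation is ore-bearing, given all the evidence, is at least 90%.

4

Prior odds: (1/9) ÷ (8/9) = 0.125.
Likelihood ratio of a positive result = 0.8/0.2 = 4.
Target odds: 0.9 ÷ 0.1 = 9.
Require 4ⁿ ≥ 9 ÷ 0.125 = 72.
4³ = 64 falls short of 72 but 4⁴ = 256 reaches it, so n = 4.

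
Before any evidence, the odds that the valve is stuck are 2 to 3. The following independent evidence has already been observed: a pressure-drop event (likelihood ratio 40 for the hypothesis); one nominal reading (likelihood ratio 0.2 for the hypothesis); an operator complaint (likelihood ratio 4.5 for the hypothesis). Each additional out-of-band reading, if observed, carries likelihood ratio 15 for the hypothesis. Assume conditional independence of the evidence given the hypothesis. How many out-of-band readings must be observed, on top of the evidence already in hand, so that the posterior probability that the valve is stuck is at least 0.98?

Prior odds = 2/3.
Combined Bayes factor of the evidence already in hand = 40 × 0.2 × 4.5 = 36.
Odds after that evidence = (2/3) × 36 = 24.
Target odds = 0.98/0.02 = 49.
Need 15ⁿ ≥ 49 ÷ 24 = 49/24.
15¹ = 15, which meets the required 49/24; so n = 1.

1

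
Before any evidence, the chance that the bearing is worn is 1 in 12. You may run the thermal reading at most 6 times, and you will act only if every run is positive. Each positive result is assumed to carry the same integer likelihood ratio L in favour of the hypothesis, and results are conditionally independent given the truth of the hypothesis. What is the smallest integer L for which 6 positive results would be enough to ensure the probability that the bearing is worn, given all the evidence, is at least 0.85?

2

Prior odds = (1/12)/(11/12) = 1/11.
Target odds = 0.85/0.15 = 17/3.
Need L⁶ ≥ 17/3 ÷ (1/11) = 187/3.
1⁶ = 1 < 187/3 ≤ 64 = 2⁶, so L = 2.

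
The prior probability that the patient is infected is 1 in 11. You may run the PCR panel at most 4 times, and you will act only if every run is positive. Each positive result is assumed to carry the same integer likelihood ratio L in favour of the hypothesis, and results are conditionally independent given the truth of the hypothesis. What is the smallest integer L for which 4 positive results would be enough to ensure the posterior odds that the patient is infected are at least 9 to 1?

Prior odds = (1/11)/(10/11) = 0.1.
Target odds = 9.
Need L⁴ ≥ 9 ÷ 0.1 = 90.
3⁴ = 81 < 90 ≤ 256 = 4⁴, so L = 4.

4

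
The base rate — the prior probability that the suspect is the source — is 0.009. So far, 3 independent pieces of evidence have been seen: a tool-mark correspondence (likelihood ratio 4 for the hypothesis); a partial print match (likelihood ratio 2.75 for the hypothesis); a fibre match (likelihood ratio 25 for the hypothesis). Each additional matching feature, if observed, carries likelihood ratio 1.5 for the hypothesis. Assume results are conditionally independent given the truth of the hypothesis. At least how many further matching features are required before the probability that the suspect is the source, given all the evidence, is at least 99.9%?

15

Prior odds = 0.009/0.991 = 9/991.
Combined Bayes factor of the evidence already in hand = 4 × 2.75 × 25 = 275.
Odds after that evidence = (9/991) × 275 = 2475/991.
Target odds = 0.999/0.001 = 999.
Need 1.5ⁿ ≥ 999 ÷ (2475/991) = 110001/275.
1.5¹⁴ = 4782969/16384 falls short of 110001/275 but 1.5¹⁵ = 14348907/32768 reaches it, so n = 15.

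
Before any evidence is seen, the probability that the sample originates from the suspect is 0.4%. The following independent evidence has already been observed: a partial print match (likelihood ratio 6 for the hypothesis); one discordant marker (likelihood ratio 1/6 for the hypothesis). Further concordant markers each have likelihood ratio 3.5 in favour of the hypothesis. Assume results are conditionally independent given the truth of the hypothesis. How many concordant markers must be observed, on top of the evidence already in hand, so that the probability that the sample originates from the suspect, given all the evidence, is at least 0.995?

9

Prior odds = 0.004/0.996 = 1/249.
Combined Bayes factor of the evidence already in hand = 6 × (1/6) = 1.
Odds after that evidence = (1/249) × 1 = 1/249.
Target odds = 0.995/0.005 = 199.
Need 3.5ⁿ ≥ 199 ÷ (1/249) = 49551.
3.5⁸ = 5764801/256 falls short of 49551 but 3.5⁹ = 40353607/512 reaches it, so n = 9.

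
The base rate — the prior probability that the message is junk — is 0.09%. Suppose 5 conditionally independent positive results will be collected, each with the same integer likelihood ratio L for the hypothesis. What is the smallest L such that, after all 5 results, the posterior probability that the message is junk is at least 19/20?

Prior odds = 0.0009/0.9991 = 9/9991.
Target odds = 0.95/0.05 = 19.
Need L⁵ ≥ 19 ÷ (9/9991) = 189829/9.
7⁵ = 16807 < 189829/9 ≤ 32768 = 8⁵, so L = 8.

8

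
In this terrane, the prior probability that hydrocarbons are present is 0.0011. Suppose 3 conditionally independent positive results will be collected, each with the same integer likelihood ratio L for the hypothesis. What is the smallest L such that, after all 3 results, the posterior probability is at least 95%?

Prior odds = 0.0011/0.9989 = 11/9989.
Target odds = 0.95/0.05 = 19.
Need L³ ≥ 19 ÷ (11/9989) = 189791/11.
25³ = 15625 < 189791/11 ≤ 17576 = 26³, so L = 26.

26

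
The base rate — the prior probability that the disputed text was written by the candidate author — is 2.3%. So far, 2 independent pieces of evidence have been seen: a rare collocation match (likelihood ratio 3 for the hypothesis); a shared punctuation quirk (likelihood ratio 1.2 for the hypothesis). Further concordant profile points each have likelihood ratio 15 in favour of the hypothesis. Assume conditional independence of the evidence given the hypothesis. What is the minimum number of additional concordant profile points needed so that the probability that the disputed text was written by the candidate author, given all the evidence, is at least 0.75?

Prior odds = 0.023/0.977 = 23/977.
Combined Bayes factor of the evidence already in hand = 3 × 1.2 = 3.6.
Odds after that evidence = (23/977) × 3.6 = 414/4885.
Target odds = 0.75/0.25 = 3.
Need 15ⁿ ≥ 3 ÷ (414/4885) = 4885/138.
15¹ = 15 falls short of 4885/138 but 15² = 225 reaches it, so n = 2.

2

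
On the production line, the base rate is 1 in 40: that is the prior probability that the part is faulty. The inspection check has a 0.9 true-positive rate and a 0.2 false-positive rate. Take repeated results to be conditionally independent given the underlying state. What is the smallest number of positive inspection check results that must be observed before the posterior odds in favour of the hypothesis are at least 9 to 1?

4

Prior odds = 0.025/0.975 = 1/39.
Likelihood ratio of a positive result = 0.9/0.2 = 4.5.
Target odds = 9.
Require 4.5ⁿ ≥ 9 ÷ (1/39) = 351.
4.5³ = 91.125 falls short of 351 but 4.5⁴ = 410.0625 reaches it, so n = 4.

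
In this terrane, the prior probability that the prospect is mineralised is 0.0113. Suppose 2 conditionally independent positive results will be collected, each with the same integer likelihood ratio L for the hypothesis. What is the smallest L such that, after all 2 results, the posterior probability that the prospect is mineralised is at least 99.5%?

Prior odds = 0.0113/0.9887 = 113/9887.
Target odds = 0.995/0.005 = 199.
Need L² ≥ 199 ÷ (113/9887) = 1967513/113.
131² = 17161 < 1967513/113 ≤ 17424 = 132², so L = 132.

132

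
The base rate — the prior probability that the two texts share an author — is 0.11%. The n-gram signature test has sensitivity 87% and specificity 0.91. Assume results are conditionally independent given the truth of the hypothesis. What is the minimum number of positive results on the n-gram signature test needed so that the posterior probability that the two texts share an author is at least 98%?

5

Prior odds: 0.0011 ÷ 0.9989 = 11/9989.
False-positive rate = 1 − 0.91 = 0.09; likelihood ratio of a positive = 0.87/0.09 = 29/3.
Target posterior odds = 0.98/0.02 = 49.
Require (29/3)ⁿ ≥ 49 ÷ (11/9989) = 489461/11.
(29/3)⁴ = 707281/81 falls short of 489461/11 but (29/3)⁵ = 20511149/243 reaches it, so n = 5.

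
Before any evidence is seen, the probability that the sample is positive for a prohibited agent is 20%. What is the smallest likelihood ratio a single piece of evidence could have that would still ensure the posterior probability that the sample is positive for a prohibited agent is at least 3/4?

12

Prior odds = 0.2/0.8 = 0.25.
Target odds = 0.75/0.25 = 3.
Required Bayes factor = 3 ÷ 0.25 = 12.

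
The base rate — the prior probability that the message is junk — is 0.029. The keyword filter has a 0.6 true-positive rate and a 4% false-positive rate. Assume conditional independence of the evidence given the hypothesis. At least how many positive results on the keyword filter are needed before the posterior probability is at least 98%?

3

Prior odds: 0.029 ÷ 0.971 = 29/971.
Likelihood ratio of a positive result = 0.6/0.04 = 15.
Target odds: 0.98 ÷ 0.02 = 49.
Need (29/971) × 15ⁿ ≥ 49, i.e. 15ⁿ ≥ 47579/29.
15² = 225 falls short of 47579/29 but 15³ = 3375 reaches it, so n = 3.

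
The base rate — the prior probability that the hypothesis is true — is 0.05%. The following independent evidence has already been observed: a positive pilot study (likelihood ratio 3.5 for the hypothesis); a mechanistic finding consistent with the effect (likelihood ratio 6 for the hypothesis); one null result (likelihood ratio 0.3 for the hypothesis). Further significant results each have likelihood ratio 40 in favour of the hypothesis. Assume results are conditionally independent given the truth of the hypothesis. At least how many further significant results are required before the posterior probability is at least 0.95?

3

Prior odds = 0.0005/0.9995 = 1/1999.
Combined Bayes factor of the evidence already in hand = 3.5 × 6 × 0.3 = 6.3.
Odds after that evidence = (1/1999) × 6.3 = 63/19990.
Target odds = 0.95/0.05 = 19.
Need 40ⁿ ≥ 19 ÷ (63/19990) = 379810/63.
40² = 1600 falls short of 379810/63 but 40³ = 64000 reaches it, so n = 3.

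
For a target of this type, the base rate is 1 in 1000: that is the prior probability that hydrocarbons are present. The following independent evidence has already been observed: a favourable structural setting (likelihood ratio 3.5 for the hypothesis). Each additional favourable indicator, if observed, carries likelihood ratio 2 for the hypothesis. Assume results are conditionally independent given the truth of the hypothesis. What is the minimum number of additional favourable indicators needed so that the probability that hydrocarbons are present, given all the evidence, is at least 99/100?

Prior odds = 0.001/0.999 = 1/999.
Bayes factor of the evidence already in hand = 3.5.
Odds after that evidence = (1/999) × 3.5 = 7/1998.
Target odds = 0.99/0.01 = 99.
Need 2ⁿ ≥ 99 ÷ (7/1998) = 197802/7.
2¹⁴ = 16384 falls short of 197802/7 but 2¹⁵ = 32768 reaches it, so n = 15.

15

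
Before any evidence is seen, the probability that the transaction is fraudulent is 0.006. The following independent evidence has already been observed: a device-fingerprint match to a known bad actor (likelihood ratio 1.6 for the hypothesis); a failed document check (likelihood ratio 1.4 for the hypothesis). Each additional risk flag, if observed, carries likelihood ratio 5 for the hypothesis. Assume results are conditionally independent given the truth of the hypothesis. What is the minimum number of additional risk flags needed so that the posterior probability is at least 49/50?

6

Prior odds = 0.006/0.994 = 3/497.
Combined Bayes factor of the evidence already in hand = 1.6 × 1.4 = 2.24.
Odds after that evidence = (3/497) × 2.24 = 24/1775.
Target odds = 0.98/0.02 = 49.
Need 5ⁿ ≥ 49 ÷ (24/1775) = 86975/24.
5⁵ = 3125 falls short of 86975/24 but 5⁶ = 15625 reaches it, so n = 6.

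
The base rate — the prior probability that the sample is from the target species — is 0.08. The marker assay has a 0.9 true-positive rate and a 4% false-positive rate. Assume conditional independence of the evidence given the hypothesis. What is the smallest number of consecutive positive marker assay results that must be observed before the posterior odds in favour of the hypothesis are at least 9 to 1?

2

Prior odds: 0.08 ÷ 0.92 = 2/23.
Likelihood ratio of a positive result = 0.9/0.04 = 22.5.
Target odds = 9.
Require 22.5ⁿ ≥ 9 ÷ (2/23) = 103.5.
22.5¹ = 22.5 falls short of 103.5 but 22.5² = 506.25 reaches it, so n = 2.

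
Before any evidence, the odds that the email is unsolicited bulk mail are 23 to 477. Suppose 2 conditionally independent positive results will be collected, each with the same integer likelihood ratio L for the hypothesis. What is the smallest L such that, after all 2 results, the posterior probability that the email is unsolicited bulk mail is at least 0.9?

Prior odds = 23/477.
Target odds = 0.9/0.1 = 9.
Need L² ≥ 9 ÷ (23/477) = 4293/23.
13² = 169 < 4293/23 ≤ 196 = 14², so L = 14.

14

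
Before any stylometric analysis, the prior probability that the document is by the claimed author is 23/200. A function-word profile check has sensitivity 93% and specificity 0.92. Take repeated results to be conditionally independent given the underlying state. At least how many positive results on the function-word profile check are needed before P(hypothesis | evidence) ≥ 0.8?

2

Prior odds: 0.115 ÷ 0.885 = 23/177.
False-positive rate = 1 − 0.92 = 0.08; likelihood ratio of a positive = 0.93/0.08 = 11.625.
Target odds: 0.8 ÷ 0.2 = 4.
Need (23/177) × 11.625ⁿ ≥ 4, i.e. 11.625ⁿ ≥ 708/23.
11.625¹ = 11.625 falls short of 708/23 but 11.625² = 135.140625 reaches it, so n = 2.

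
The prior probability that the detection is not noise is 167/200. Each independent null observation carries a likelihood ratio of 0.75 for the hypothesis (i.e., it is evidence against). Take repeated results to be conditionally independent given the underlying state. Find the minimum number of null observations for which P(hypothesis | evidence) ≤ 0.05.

Prior odds: 0.835 ÷ 0.165 = 167/33.
Likelihood ratio per null observation = 0.75.
Target odds: 0.05 ÷ 0.95 = 1/19.
Require 0.75ⁿ ≤ 1/19 ÷ (167/33) = 33/3173.
0.75¹⁵ ≈0.0133635 is still above 33/3173 but 0.75¹⁶ ≈0.0100226 is at or below it, so n = 16.

16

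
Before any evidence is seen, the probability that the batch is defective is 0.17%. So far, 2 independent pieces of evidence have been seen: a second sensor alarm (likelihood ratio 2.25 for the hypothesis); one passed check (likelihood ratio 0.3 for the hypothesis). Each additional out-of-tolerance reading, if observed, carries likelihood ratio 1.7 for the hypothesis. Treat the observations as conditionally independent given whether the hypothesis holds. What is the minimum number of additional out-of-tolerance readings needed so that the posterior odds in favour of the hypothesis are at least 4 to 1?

Prior odds = 0.0017/0.9983 = 17/9983.
Combined Bayes factor of the evidence already in hand = 2.25 × 0.3 = 0.675.
Odds after that evidence = (17/9983) × 0.675 = 459/399320.
Target odds = 4.
Need 1.7ⁿ ≥ 4 ÷ (459/399320) = 1597280/459.
1.7¹⁵ ≈2862.42 falls short of 1597280/459 but 1.7¹⁶ ≈4866.12 reaches it, so n = 16.

16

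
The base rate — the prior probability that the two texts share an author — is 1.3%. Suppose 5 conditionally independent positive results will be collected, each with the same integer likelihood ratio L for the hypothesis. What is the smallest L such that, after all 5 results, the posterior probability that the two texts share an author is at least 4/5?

Prior odds = 0.013/0.987 = 13/987.
Target odds = 0.8/0.2 = 4.
Need L⁵ ≥ 4 ÷ (13/987) = 3948/13.
3⁵ = 243 < 3948/13 ≤ 1024 = 4⁵, so L = 4.

4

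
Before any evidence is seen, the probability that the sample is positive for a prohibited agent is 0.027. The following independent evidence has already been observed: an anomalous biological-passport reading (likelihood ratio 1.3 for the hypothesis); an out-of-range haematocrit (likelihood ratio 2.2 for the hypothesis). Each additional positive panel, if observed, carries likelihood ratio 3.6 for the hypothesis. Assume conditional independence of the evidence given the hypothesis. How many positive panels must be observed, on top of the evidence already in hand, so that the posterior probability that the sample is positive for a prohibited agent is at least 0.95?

Prior odds = 0.027/0.973 = 27/973.
Combined Bayes factor of the evidence already in hand = 1.3 × 2.2 = 2.86.
Odds after that evidence = (27/973) × 2.86 = 3861/48650.
Target odds = 0.95/0.05 = 19.
Need 3.6ⁿ ≥ 19 ÷ (3861/48650) = 924350/3861.
3.6⁴ = 167.9616 falls short of 924350/3861 but 3.6⁵ = 604.66176 reaches it, so n = 5.

5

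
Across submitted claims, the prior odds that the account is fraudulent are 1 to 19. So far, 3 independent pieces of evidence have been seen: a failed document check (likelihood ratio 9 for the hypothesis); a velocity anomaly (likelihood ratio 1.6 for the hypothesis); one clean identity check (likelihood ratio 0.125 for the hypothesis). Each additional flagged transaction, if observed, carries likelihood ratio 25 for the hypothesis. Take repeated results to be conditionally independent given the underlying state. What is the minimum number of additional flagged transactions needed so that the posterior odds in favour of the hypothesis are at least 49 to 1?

Prior odds = 1/19.
Combined Bayes factor of the evidence already in hand = 9 × 1.6 × 0.125 = 1.8.
Odds after that evidence = (1/19) × 1.8 = 9/95.
Target odds = 49.
Need 25ⁿ ≥ 49 ÷ (9/95) = 4655/9.
25¹ = 25 falls short of 4655/9 but 25² = 625 reaches it, so n = 2.

2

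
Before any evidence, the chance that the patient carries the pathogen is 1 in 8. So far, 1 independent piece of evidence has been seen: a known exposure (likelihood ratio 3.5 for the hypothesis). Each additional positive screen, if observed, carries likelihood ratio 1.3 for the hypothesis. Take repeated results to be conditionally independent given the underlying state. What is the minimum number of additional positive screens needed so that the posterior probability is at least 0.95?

Prior odds = 0.125/0.875 = 1/7.
Bayes factor of the evidence already in hand = 3.5.
Odds after that evidence = (1/7) × 3.5 = 0.5.
Target odds = 0.95/0.05 = 19.
Need 1.3ⁿ ≥ 19 ÷ 0.5 = 38.
1.3¹³ ≈30.2875 falls short of 38 but 1.3¹⁴ ≈39.3738 reaches it, so n = 14.

14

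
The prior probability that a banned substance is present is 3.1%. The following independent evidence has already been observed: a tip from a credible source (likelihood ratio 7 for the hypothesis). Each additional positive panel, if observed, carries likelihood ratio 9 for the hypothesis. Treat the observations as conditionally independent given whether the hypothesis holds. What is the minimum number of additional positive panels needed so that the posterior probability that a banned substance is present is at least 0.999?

4

Prior odds = 0.031/0.969 = 31/969.
Bayes factor of the evidence already in hand = 7.
Odds after that evidence = (31/969) × 7 = 217/969.
Target odds = 0.999/0.001 = 999.
Need 9ⁿ ≥ 999 ÷ (217/969) = 968031/217.
9³ = 729 falls short of 968031/217 but 9⁴ = 6561 reaches it, so n = 4.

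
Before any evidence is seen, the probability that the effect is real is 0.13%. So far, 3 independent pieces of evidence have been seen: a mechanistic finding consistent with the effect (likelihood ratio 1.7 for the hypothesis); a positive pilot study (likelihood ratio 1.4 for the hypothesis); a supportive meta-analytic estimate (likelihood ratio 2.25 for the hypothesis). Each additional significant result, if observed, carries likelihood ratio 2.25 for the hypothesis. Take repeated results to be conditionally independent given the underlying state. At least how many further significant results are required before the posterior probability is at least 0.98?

11

Prior odds = 0.0013/0.9987 = 13/9987.
Combined Bayes factor of the evidence already in hand = 1.7 × 1.4 × 2.25 = 5.355.
Odds after that evidence = (13/9987) × 5.355 = 4641/665800.
Target odds = 0.98/0.02 = 49.
Need 2.25ⁿ ≥ 49 ÷ (4641/665800) = 4660600/663.
2.25¹⁰ ≈3325.26 falls short of 4660600/663 but 2.25¹¹ ≈7481.83 reaches it, so n = 11.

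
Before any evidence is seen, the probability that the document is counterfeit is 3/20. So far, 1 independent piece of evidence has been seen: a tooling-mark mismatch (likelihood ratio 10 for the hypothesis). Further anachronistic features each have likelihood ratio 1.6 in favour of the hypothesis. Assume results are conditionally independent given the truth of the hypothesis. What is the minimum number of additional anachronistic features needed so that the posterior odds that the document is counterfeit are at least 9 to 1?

Prior odds = 0.15/0.85 = 3/17.
Bayes factor of the evidence already in hand = 10.
Odds after that evidence = (3/17) × 10 = 30/17.
Target odds = 9.
Need 1.6ⁿ ≥ 9 ÷ (30/17) = 5.1.
1.6³ = 4.096 falls short of 5.1 but 1.6⁴ = 6.5536 reaches it, so n = 4.

4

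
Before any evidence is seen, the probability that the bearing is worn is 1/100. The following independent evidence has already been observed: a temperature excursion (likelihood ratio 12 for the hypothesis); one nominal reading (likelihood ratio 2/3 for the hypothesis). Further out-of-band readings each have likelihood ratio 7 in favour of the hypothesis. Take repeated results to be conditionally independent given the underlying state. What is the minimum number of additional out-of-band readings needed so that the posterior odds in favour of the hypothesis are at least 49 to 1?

Prior odds = 0.01/0.99 = 1/99.
Combined Bayes factor of the evidence already in hand = 12 × (2/3) = 8.
Odds after that evidence = (1/99) × 8 = 8/99.
Target odds = 49.
Need 7ⁿ ≥ 49 ÷ (8/99) = 606.375.
7³ = 343 falls short of 606.375 but 7⁴ = 2401 reaches it, so n = 4.

4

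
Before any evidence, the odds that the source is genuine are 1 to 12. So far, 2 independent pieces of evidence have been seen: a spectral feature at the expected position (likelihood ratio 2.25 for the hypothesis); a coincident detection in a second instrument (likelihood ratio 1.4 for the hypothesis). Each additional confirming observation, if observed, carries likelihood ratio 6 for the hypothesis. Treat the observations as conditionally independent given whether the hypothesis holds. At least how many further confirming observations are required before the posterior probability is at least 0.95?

3

Prior odds = 1/12.
Combined Bayes factor of the evidence already in hand = 2.25 × 1.4 = 3.15.
Odds after that evidence = (1/12) × 3.15 = 0.2625.
Target odds = 0.95/0.05 = 19.
Need 6ⁿ ≥ 19 ÷ 0.2625 = 1520/21.
6² = 36 falls short of 1520/21 but 6³ = 216 reaches it, so n = 3.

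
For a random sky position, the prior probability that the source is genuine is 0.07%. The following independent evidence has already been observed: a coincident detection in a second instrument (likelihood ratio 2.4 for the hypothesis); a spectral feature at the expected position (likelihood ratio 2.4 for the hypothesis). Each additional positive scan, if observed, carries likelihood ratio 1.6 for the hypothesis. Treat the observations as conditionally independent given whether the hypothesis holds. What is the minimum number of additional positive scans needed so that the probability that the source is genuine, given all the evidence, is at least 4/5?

15

Prior odds = 0.0007/0.9993 = 7/9993.
Combined Bayes factor of the evidence already in hand = 2.4 × 2.4 = 5.76.
Odds after that evidence = (7/9993) × 5.76 = 336/83275.
Target odds = 0.8/0.2 = 4.
Need 1.6ⁿ ≥ 4 ÷ (336/83275) = 83275/84.
1.6¹⁴ ≈720.576 falls short of 83275/84 but 1.6¹⁵ ≈1152.92 reaches it, so n = 15.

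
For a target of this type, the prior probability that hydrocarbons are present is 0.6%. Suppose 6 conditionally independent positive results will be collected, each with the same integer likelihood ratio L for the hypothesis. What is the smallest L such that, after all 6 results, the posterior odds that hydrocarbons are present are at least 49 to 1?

Prior odds = 0.006/0.994 = 3/497.
Target odds = 49.
Need L⁶ ≥ 49 ÷ (3/497) = 24353/3.
4⁶ = 4096 < 24353/3 ≤ 15625 = 5⁶, so L = 5.

5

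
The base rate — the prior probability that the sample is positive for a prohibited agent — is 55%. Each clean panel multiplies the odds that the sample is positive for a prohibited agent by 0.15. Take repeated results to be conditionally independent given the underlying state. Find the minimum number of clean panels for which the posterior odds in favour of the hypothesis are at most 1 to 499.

4

Prior odds = 0.55/0.45 = 11/9.
Likelihood ratio per clean panel = 0.15.
Target odds = 1/499.
Require 0.15ⁿ ≤ 1/499 ÷ (11/9) = 9/5489.
0.15³ = 0.003375 is still above 9/5489 but 0.15⁴ = 81/160000 is at or below it, so n = 4.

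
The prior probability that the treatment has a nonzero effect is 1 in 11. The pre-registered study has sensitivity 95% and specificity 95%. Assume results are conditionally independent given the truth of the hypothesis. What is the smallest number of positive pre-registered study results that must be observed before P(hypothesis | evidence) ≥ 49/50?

Prior odds: (1/11) ÷ (10/11) = 0.1.
False-positive rate = 1 − 0.95 = 0.05; likelihood ratio of a positive = 0.95/0.05 = 19.
Target posterior odds = 0.98/0.02 = 49.
Require 19ⁿ ≥ 49 ÷ 0.1 = 490.
19² = 361 falls short of 490 but 19³ = 6859 reaches it, so n = 3.

3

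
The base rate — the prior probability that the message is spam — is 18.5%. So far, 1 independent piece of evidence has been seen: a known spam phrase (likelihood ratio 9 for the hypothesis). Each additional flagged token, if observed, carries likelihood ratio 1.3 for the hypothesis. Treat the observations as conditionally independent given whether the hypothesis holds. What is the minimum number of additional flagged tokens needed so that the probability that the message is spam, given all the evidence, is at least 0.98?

13

Prior odds = 0.185/0.815 = 37/163.
Bayes factor of the evidence already in hand = 9.
Odds after that evidence = (37/163) × 9 = 333/163.
Target odds = 0.98/0.02 = 49.
Need 1.3ⁿ ≥ 49 ÷ (333/163) = 7987/333.
1.3¹² ≈23.2981 falls short of 7987/333 but 1.3¹³ ≈30.2875 reaches it, so n = 13.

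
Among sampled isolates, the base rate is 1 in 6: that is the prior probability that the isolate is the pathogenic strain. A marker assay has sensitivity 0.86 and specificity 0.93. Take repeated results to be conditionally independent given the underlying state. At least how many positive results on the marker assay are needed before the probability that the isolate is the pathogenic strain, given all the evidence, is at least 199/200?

Prior odds = (1/6)/(5/6) = 0.2.
False-positive rate = 1 − 0.93 = 0.07; likelihood ratio of a positive = 0.86/0.07 = 86/7.
Target odds: 0.995 ÷ 0.005 = 199.
Require (86/7)ⁿ ≥ 199 ÷ 0.2 = 995.
(86/7)² = 7396/49 falls short of 995 but (86/7)³ = 636056/343 reaches it, so n = 3.

3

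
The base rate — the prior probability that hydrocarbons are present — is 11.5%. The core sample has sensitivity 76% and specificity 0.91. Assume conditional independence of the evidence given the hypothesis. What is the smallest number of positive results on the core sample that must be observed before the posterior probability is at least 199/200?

Prior odds = 0.115/0.885 = 23/177.
False-positive rate = 1 − 0.91 = 0.09; likelihood ratio of a positive = 0.76/0.09 = 76/9.
Target odds: 0.995 ÷ 0.005 = 199.
Require (76/9)ⁿ ≥ 199 ÷ (23/177) = 35223/23.
(76/9)³ = 438976/729 falls short of 35223/23 but (76/9)⁴ = 33362176/6561 reaches it, so n = 4.

4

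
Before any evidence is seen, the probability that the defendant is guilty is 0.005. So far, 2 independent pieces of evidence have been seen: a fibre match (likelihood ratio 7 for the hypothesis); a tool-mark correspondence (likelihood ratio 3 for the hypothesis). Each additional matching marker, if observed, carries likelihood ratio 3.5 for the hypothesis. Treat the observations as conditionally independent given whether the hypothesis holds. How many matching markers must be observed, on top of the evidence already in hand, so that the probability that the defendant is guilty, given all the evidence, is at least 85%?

Prior odds = 0.005/0.995 = 1/199.
Combined Bayes factor of the evidence already in hand = 7 × 3 = 21.
Odds after that evidence = (1/199) × 21 = 21/199.
Target odds = 0.85/0.15 = 17/3.
Need 3.5ⁿ ≥ 17/3 ÷ (21/199) = 3383/63.
3.5³ = 42.875 falls short of 3383/63 but 3.5⁴ = 150.0625 reaches it, so n = 4.

4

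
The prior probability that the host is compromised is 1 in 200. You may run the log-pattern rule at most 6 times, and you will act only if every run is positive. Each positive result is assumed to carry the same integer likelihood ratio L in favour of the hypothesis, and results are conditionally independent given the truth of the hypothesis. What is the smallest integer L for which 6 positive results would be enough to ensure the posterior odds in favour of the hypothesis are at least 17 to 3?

4

Prior odds = 0.005/0.995 = 1/199.
Target odds = 17/3.
Need L⁶ ≥ 17/3 ÷ (1/199) = 3383/3.
3⁶ = 729 < 3383/3 ≤ 4096 = 4⁶, so L = 4.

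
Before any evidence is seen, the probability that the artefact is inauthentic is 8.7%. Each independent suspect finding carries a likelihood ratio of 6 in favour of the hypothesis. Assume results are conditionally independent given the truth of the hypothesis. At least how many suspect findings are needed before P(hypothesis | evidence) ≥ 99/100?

4

Prior odds = 0.087/0.913 = 87/913.
Likelihood ratio per suspect finding = 6.
Target posterior odds = 0.99/0.01 = 99.
Require 6ⁿ ≥ 99 ÷ (87/913) = 30129/29.
6³ = 216 falls short of 30129/29 but 6⁴ = 1296 reaches it, so n = 4.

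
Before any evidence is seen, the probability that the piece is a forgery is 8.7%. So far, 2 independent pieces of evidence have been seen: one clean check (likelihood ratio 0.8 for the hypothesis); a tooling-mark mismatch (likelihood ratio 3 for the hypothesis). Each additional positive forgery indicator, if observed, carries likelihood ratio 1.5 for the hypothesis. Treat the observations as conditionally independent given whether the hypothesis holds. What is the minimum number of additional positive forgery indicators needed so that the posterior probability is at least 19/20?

11

Prior odds = 0.087/0.913 = 87/913.
Combined Bayes factor of the evidence already in hand = 0.8 × 3 = 2.4.
Odds after that evidence = (87/913) × 2.4 = 1044/4565.
Target odds = 0.95/0.05 = 19.
Need 1.5ⁿ ≥ 19 ÷ (1044/4565) = 86735/1044.
1.5¹⁰ = 59049/1024 falls short of 86735/1044 but 1.5¹¹ = 177147/2048 reaches it, so n = 11.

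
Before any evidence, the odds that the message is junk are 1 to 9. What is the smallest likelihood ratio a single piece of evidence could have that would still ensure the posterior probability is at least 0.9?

Prior odds = 1/9.
Target odds = 0.9/0.1 = 9.
Required Bayes factor = 9 ÷ (1/9) = 81.

81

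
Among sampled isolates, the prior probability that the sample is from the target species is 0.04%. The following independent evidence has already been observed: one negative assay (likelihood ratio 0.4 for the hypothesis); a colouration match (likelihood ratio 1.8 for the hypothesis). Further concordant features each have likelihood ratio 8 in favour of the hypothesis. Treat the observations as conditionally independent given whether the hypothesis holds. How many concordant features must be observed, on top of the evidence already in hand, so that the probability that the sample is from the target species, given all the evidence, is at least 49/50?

6

Prior odds = 0.0004/0.9996 = 1/2499.
Combined Bayes factor of the evidence already in hand = 0.4 × 1.8 = 0.72.
Odds after that evidence = (1/2499) × 0.72 = 6/20825.
Target odds = 0.98/0.02 = 49.
Need 8ⁿ ≥ 49 ÷ (6/20825) = 1020425/6.
8⁵ = 32768 falls short of 1020425/6 but 8⁶ = 262144 reaches it, so n = 6.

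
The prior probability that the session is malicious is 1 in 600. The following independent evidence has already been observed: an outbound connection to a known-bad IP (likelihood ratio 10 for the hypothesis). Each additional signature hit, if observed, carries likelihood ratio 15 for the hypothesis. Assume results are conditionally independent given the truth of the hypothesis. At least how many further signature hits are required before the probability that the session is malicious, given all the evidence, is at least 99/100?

4

Prior odds = (1/600)/(599/600) = 1/599.
Bayes factor of the evidence already in hand = 10.
Odds after that evidence = (1/599) × 10 = 10/599.
Target odds = 0.99/0.01 = 99.
Need 15ⁿ ≥ 99 ÷ (10/599) = 5930.1.
15³ = 3375 falls short of 5930.1 but 15⁴ = 50625 reaches it, so n = 4.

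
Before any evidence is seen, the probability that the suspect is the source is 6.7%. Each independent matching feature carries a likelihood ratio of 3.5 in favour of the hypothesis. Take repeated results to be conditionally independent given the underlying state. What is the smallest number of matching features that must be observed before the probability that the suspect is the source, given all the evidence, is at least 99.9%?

8

Prior odds: 0.067 ÷ 0.933 = 67/933.
Likelihood ratio per matching feature = 3.5.
Target odds: 0.999 ÷ 0.001 = 999.
Require 3.5ⁿ ≥ 999 ÷ (67/933) = 932067/67.
3.5⁷ = 823543/128 falls short of 932067/67 but 3.5⁸ = 5764801/256 reaches it, so n = 8.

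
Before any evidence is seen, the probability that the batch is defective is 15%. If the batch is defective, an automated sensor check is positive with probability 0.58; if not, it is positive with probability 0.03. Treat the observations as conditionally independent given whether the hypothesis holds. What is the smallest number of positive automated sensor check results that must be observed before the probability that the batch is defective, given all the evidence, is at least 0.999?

3

Prior odds = 0.15/0.85 = 3/17.
Likelihood ratio of a positive = 0.58/0.03 = 58/3.
Target posterior odds = 0.999/0.001 = 999.
Require (58/3)ⁿ ≥ 999 ÷ (3/17) = 5661.
(58/3)² = 3364/9 falls short of 5661 but (58/3)³ = 195112/27 reaches it, so n = 3.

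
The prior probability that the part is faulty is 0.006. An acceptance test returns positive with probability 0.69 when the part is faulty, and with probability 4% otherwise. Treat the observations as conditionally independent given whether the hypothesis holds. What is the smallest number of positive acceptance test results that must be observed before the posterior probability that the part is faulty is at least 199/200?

Prior odds = 0.006/0.994 = 3/497.
Likelihood ratio of a positive result = 0.69/0.04 = 17.25.
Target odds: 0.995 ÷ 0.005 = 199.
Need (3/497) × 17.25ⁿ ≥ 199, i.e. 17.25ⁿ ≥ 98903/3.
17.25³ = 5132.953125 falls short of 98903/3 but 17.25⁴ = 22667121/256 reaches it, so n = 4.

4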